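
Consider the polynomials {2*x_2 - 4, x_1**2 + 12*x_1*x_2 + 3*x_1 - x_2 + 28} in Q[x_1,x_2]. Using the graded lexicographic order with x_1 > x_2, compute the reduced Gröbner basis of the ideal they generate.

The reduced Gröbner basis is the canonical form of the ideal for this ordering.

f_1 = 2*x_2 - 4, LT = x_2.
f_2 = x_1**2 + 12*x_1*x_2 + 3*x_1 - x_2 + 28, LT = x_1**2.

The S-polynomials (S(f_1,f_2)) all reduce to 0 modulo the current basis, so we have a Gröbner basis.

G = {x_1**2 + 27*x_1 + 26, x_2 - 2}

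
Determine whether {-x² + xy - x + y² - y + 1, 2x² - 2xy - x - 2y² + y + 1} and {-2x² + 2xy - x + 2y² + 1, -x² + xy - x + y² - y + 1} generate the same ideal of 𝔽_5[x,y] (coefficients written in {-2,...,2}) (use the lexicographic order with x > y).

Since reduced Gröbner bases are canonical representatives of ideals under a given ordering, it suffices to compute and compare them.
Buchberger on the first generating set:
f_1 = -x² + xy - x + y² - y + 1, LT = x².
f_2 = 2x² - 2xy - x - 2y² + y + 1, LT = x².

S(f_1,f_2): lcm = x². S = -x - 2y + 1.
  leading term x: no divisor's leading term divides it; move -x to the remainder.
  leading term y: no divisor's leading term divides it; move -2y to the remainder.
  leading term 1: no divisor's leading term divides it; move 1 to the remainder.
  remainder -x - 2y + 1 ≠ 0; add g_3 = -x - 2y + 1 to the basis.

S(f_1,g_3): lcm = x². S = 2xy + 2x - y² + y - 1.
  leading term xy: subtract (-2y)·g_3 from 2xy + 2x - y² + y - 1 → 2x - 2y - 1
  leading term x: subtract (-2)·g_3 from 2x - 2y - 1 → -y + 1
  leading term y: no divisor's leading term divides it; move -y to the remainder.
  leading term 1: no divisor's leading term divides it; move 1 to the remainder.
  remainder -y + 1 ≠ 0; add g_4 = -y + 1 to the basis.

S(f_2,g_3): lcm = x². S = 2xy - 2x - y² - 2y - 2.
  leading term xy: subtract (-2y)·g_3 from 2xy - 2x - y² - 2y - 2 → -2x - 2
  leading term x: subtract (2)·g_3 from -2x - 2 → -y + 1
  leading term y: subtract (1)·g_4 from -y + 1 → 0
  remainder 0.

S(f_1,g_4): leading monomials are coprime, so the S-polynomial reduces to 0 (Buchberger's first criterion).
S(f_2,g_4): leading monomials are coprime, so the S-polynomial reduces to 0 (Buchberger's first criterion).
S(g_3,g_4): leading monomials are coprime, so the S-polynomial reduces to 0 (Buchberger's first criterion).
Every S-polynomial of the final basis reduces to 0, so we have a Gröbner basis.
Inter-reduce: drop elements whose leading term is divisible by another's, tail-reduce, and make monic.
Reduced Gröbner basis: {x + 1, y - 1}.

Buchberger on the second generating set:
h_1 = -2x² + 2xy - x + 2y² + 1, LT = x².
h_2 = -x² + xy - x + y² - y + 1, LT = x².

S(h_1,h_2): lcm = x². S = 2x - y - 2.
  leading term x: no divisor's leading term divides it; move 2x to the remainder.
  leading term y: no divisor's leading term divides it; move -y to the remainder.
  leading term 1: no divisor's leading term divides it; move -2 to the remainder.
  remainder 2x - y - 2 ≠ 0; add k_3 = 2x - y - 2 to the basis.

S(h_1,k_3): lcm = x². S = 2xy - x - y² + 2.
  leading term xy: subtract (y)·k_3 from 2xy - x - y² + 2 → -x + 2y + 2
  leading term x: subtract (2)·k_3 from -x + 2y + 2 → -y + 1
  leading term y: no divisor's leading term divides it; move -y to the remainder.
  leading term 1: no divisor's leading term divides it; move 1 to the remainder.
  remainder -y + 1 ≠ 0; add k_4 = -y + 1 to the basis.

S(h_2,k_3): lcm = x². S = 2xy + 2x - y² + y - 1.
  leading term xy: subtract (y)·k_3 from 2xy + 2x - y² + y - 1 → 2x - 2y - 1
  leading term x: subtract (1)·k_3 from 2x - 2y - 1 → -y + 1
  leading term y: subtract (1)·k_4 from -y + 1 → 0
  remainder 0.

S(h_1,k_4): leading monomials are coprime, so the S-polynomial reduces to 0 (Buchberger's first criterion).
S(h_2,k_4): leading monomials are coprime, so the S-polynomial reduces to 0 (Buchberger's first criterion).
S(k_3,k_4): leading monomials are coprime, so the S-polynomial reduces to 0 (Buchberger's first criterion).
Every S-polynomial of the final basis reduces to 0, so we have a Gröbner basis.
Inter-reduce: drop elements whose leading term is divisible by another's, tail-reduce, and make monic.
Reduced Gröbner basis: {x + 1, y - 1}.

Same reduced basis, so the two generating sets span the same ideal.

Yes, the ideals are equal.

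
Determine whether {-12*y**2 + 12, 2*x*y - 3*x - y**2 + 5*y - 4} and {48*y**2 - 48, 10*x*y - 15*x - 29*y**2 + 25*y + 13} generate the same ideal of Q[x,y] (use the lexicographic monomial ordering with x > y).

Two ideals are equal iff their reduced Gröbner bases coincide (the reduced basis is unique for a fixed ordering).
Buchberger on the first generating set:
f_1 = -12*y**2 + 12, LT = y**2.
f_2 = 2*x*y - 3*x - y**2 + 5*y - 4, LT = x*y.

S(f_1,f_2): lcm = x*y**2. S = 3/2*x*y - x + 1/2*y**3 - 5/2*y**2 + 2*y.
  leading term x*y: subtract (3/4)·f_2 from 3/2*x*y - x + 1/2*y**3 - 5/2*y**2 + 2*y → 5/4*x + 1/2*y**3 - 7/4*y**2 - 7/4*y + 3
  leading term x: no divisor's leading term divides it; move 5/4*x to the remainder.
  leading term y**3: subtract (-1/24*y)·f_1 from 1/2*y**3 - 7/4*y**2 - 7/4*y + 3 → -7/4*y**2 - 5/4*y + 3
  leading term y**2: subtract (7/48)·f_1 from -7/4*y**2 - 5/4*y + 3 → -5/4*y + 5/4
  leading term y: no divisor's leading term divides it; move -5/4*y to the remainder.
  leading term 1: no divisor's leading term divides it; move 5/4 to the remainder.
  remainder 5/4*x - 5/4*y + 5/4 ≠ 0; add g_3 = 5/4*x - 5/4*y + 5/4 to the basis.

The other S-polynomials (S(f_1,g_3), S(f_2,g_3)) all reduce to 0 modulo the current basis, so we have a Gröbner basis.
Inter-reduce: drop elements whose leading term is divisible by another's, tail-reduce, and make monic.
Reduced Gröbner basis: {x - y + 1, y**2 - 1}.

Buchberger on the second generating set:
h_1 = 48*y**2 - 48, LT = y**2.
h_2 = 10*x*y - 15*x - 29*y**2 + 25*y + 13, LT = x*y.

S(h_1,h_2): lcm = x*y**2. S = 3/2*x*y - x + 29/10*y**3 - 5/2*y**2 - 13/10*y.
  leading term x*y: subtract (3/20)·h_2 from 3/2*x*y - x + 29/10*y**3 - 5/2*y**2 - 13/10*y → 5/4*x + 29/10*y**3 + 37/20*y**2 - 101/20*y - 39/20
  leading term x: no divisor's leading term divides it; move 5/4*x to the remainder.
  leading term y**3: subtract (29/480*y)·h_1 from 29/10*y**3 + 37/20*y**2 - 101/20*y - 39/20 → 37/20*y**2 - 43/20*y - 39/20
  leading term y**2: subtract (37/960)·h_1 from 37/20*y**2 - 43/20*y - 39/20 → -43/20*y - 1/10
  leading term y: no divisor's leading term divides it; move -43/20*y to the remainder.
  leading term 1: no divisor's leading term divides it; move -1/10 to the remainder.
  remainder 5/4*x - 43/20*y - 1/10 ≠ 0; add k_3 = 5/4*x - 43/20*y - 1/10 to the basis.

The other S-polynomials (S(h_1,k_3), S(h_2,k_3)) all reduce to 0 modulo the current basis, so we have a Gröbner basis.
Inter-reduce: drop elements whose leading term is divisible by another's, tail-reduce, and make monic.
Reduced Gröbner basis: {x - 43/25*y - 2/25, y**2 - 1}.

Since the reduced bases disagree, the two ideals are not the same.

No, the ideals differ.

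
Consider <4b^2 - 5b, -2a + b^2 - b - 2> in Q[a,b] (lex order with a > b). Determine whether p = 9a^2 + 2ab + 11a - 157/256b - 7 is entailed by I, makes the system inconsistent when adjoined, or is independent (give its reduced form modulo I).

Adjoining 9a^2 + 2ab + 11a - 157/256b - 7 makes the ideal the whole ring: the system is inconsistent.

First compute the reduced Gröbner basis of I by Buchberger's algorithm.
f_1 = 4b^2 - 5b, LT = b^2.
f_2 = -2a + b^2 - b - 2, LT = a.

The S-polynomials (S(f_1,f_2)) all reduce to 0 modulo the current basis, so we have a Gröbner basis.
Inter-reduce: drop elements whose leading term is divisible by another's, tail-reduce, and make monic.
Reduced Gröbner basis: {a - 1/8b + 1, b^2 - 5/4b}.
Label its elements g_1 = a - 1/8b + 1, g_2 = b^2 - 5/4b.

Reduce p = 9a^2 + 2ab + 11a - 157/256b - 7 modulo G:
  leading term a^2: subtract (9a)·g_1 from 9a^2 + 2ab + 11a - 157/256b - 7 → 25/8ab + 2a - 157/256b - 7
  leading term ab: subtract (25/8b)·g_1 from 25/8ab + 2a - 157/256b - 7 → 2a + 25/64b^2 - 957/256b - 7
  leading term a: subtract (2)·g_1 from 2a + 25/64b^2 - 957/256b - 7 → 25/64b^2 - 893/256b - 9
  leading term b^2: subtract (25/64)·g_2 from 25/64b^2 - 893/256b - 9 → -3b - 9
  leading term b: no divisor's leading term divides it; move -3b to the remainder.
  leading term 1: no divisor's leading term divides it; move -9 to the remainder.
  normal form = -3b - 9.
The normal form is nonzero, so p ∉ I. Since p minus its normal form lies in I, I + (p) = I + (r) where r = -3b - 9; decide whether this ideal is the whole ring.
Run Buchberger on G together with r (pairs among the g_i already reduce to 0 since G is a Gröbner basis):
g_1 = a - 1/8b + 1, LT = a.
g_2 = b^2 - 5/4b, LT = b^2.
r = -3b - 9, LT = b.

S(g_2,r): lcm = b^2. S = -17/4b.
  reduce S modulo (g_1, g_2, r):
  remainder 51/4 ≠ 0; add m_4 = 51/4 to the basis.

The other S-polynomials (S(g_1,g_2), S(g_1,r), S(g_1,m_4), S(g_2,m_4), S(r,m_4)) all reduce to 0 modulo the current basis, so we have a Gröbner basis.
Inter-reduce: drop elements whose leading term is divisible by another's, tail-reduce, and make monic.
Reduced Gröbner basis: {1}.
The reduced Gröbner basis of I + (p) is {1}: the ideal is the whole ring, so the enlarged system has no common solution — adjoining p is inconsistent.

Ideal membership is decidable via reduction modulo a Gröbner basis.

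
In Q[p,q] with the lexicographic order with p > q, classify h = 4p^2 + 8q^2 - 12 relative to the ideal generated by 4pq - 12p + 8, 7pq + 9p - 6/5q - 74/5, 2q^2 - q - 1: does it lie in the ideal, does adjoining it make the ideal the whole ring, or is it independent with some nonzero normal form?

4p^2 + 8q^2 - 12 lies in I (it reduces to 0).

First compute the reduced Gröbner basis of I by Buchberger's algorithm.
f_1 = 4pq - 12p + 8, LT = pq.
f_2 = 7pq + 9p - 6/5q - 74/5, LT = pq.
f_3 = 2q^2 - q - 1, LT = q^2.

S(f_1,f_2): lcm = pq. S = -30/7p + 6/35q + 144/35.
  leading term p: no divisor's leading term divides it; move -30/7p to the remainder.
  leading term q: no divisor's leading term divides it; move 6/35q to the remainder.
  leading term 1: no divisor's leading term divides it; move 144/35 to the remainder.
  remainder -30/7p + 6/35q + 144/35 ≠ 0; add k_4 = -30/7p + 6/35q + 144/35 to the basis.

S(f_1,f_3): lcm = pq^2. S = -5/2pq + 1/2p + 2q.
  leading term pq: subtract (-5/8)·f_1 from -5/2pq + 1/2p + 2q → -7p + 2q + 5
  leading term p: subtract (49/30)·k_4 from -7p + 2q + 5 → 43/25q - 43/25
  leading term q: no divisor's leading term divides it; move 43/25q to the remainder.
  leading term 1: no divisor's leading term divides it; move -43/25 to the remainder.
  remainder 43/25q - 43/25 ≠ 0; add k_5 = 43/25q - 43/25 to the basis.

The other S-polynomials (S(f_2,f_3), S(f_1,k_4), S(f_2,k_4), S(f_3,k_4), S(f_1,k_5), S(f_2,k_5), S(f_3,k_5), S(k_4,k_5)) all reduce to 0 modulo the current basis, so we have a Gröbner basis.
Inter-reduce: drop elements whose leading term is divisible by another's, tail-reduce, and make monic.
Reduced Gröbner basis: {p - 1, q - 1}.
Label its elements g_1 = p - 1, g_2 = q - 1.

Reduce h = 4p^2 + 8q^2 - 12 modulo G:
  leading term p^2: subtract (4p)·g_1 from 4p^2 + 8q^2 - 12 → 4p + 8q^2 - 12
  leading term p: subtract (4)·g_1 from 4p + 8q^2 - 12 → 8q^2 - 8
  leading term q^2: subtract (8q)·g_2 from 8q^2 - 8 → 8q - 8
  leading term q: subtract (8)·g_2 from 8q - 8 → 0
  normal form = 0.
Since the normal form is 0, h ∈ I.

The remainder on division by a Gröbner basis is unique — it is the normal form.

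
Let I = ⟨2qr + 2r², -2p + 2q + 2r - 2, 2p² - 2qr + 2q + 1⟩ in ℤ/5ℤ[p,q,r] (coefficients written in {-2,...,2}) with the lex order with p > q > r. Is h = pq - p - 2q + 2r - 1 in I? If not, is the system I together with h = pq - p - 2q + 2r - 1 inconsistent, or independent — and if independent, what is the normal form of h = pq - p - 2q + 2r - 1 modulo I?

First compute the reduced Gröbner basis of I by Buchberger's algorithm.
f_1 = 2qr + 2r², LT = qr.
f_2 = -2p + 2q + 2r - 2, LT = p.
f_3 = 2p² - 2qr + 2q + 1, LT = p².

S(f_2,f_3): lcm = p². S = -pq - pr + p + qr - q + 2.
  reduce S modulo (f_1, f_2, f_3):
  remainder -q² + q + 2r + 1 ≠ 0; add k_4 = -q² + q + 2r + 1 to the basis.

S(f_1,k_4): lcm = q²r. S = qr² + qr + 2r² + r.
  reduce S modulo (f_1, f_2, f_3, k_4):
  remainder -r³ + r² + r ≠ 0; add k_5 = -r³ + r² + r to the basis.

The other S-polynomials (S(f_1,f_2), S(f_1,f_3), S(f_2,k_4), S(f_3,k_4), S(f_1,k_5), S(f_2,k_5), S(f_3,k_5), S(k_4,k_5)) all reduce to 0 modulo the current basis, so we have a Gröbner basis.
Inter-reduce: drop elements whose leading term is divisible by another's, tail-reduce, and make monic.
Reduced Gröbner basis: {p - q - r + 1, q² - q - 2r - 1, qr + r², r³ - r² - r}.
Label its elements g_1 = p - q - r + 1, g_2 = q² - q - 2r - 1, g_3 = qr + r², g_4 = r³ - r² - r.

Reduce h = pq - p - 2q + 2r - 1 modulo G:
  leading term pq: subtract (q)·g_1 from pq - p - 2q + 2r - 1 → -p + q² + qr + 2q + 2r - 1
  leading term p: subtract (-1)·g_1 from -p + q² + qr + 2q + 2r - 1 → q² + qr + q + r
  leading term q²: subtract (1)·g_2 from q² + qr + q + r → qr + 2q - 2r + 1
  leading term qr: subtract (1)·g_3 from qr + 2q - 2r + 1 → 2q - r² - 2r + 1
  leading term q: no divisor's leading term divides it; move 2q to the remainder.
  leading term r²: no divisor's leading term divides it; move -r² to the remainder.
  leading term r: no divisor's leading term divides it; move -2r to the remainder.
  leading term 1: no divisor's leading term divides it; move 1 to the remainder.
  normal form = 2q - r² - 2r + 1.
The normal form is nonzero, so h ∉ I. Since h minus its normal form lies in I, I + (h) = I + (n) where n = 2q - r² - 2r + 1; decide whether this ideal is the whole ring.
Run Buchberger on G together with n (pairs among the g_i already reduce to 0 since G is a Gröbner basis):
g_1 = p - q - r + 1, LT = p.
g_2 = q² - q - 2r - 1, LT = q².
g_3 = qr + r², LT = qr.
g_4 = r³ - r² - r, LT = r³.
n = 2q - r² - 2r + 1, LT = q.

S(g_2,n): lcm = q². S = -2qr² + qr + q - 2r - 1.
  reduce S modulo (g_1, g_2, g_3, g_4, n):
  remainder -r² + r + 1 ≠ 0; add m_6 = -r² + r + 1 to the basis.

The other S-polynomials (S(g_1,g_2), S(g_1,g_3), S(g_1,g_4), S(g_1,n), S(g_2,g_3), S(g_2,g_4), S(g_3,g_4), S(g_3,n), S(g_4,n), S(g_1,m_6), S(g_2,m_6), S(g_3,m_6), S(g_4,m_6), S(n,m_6)) all reduce to 0 modulo the current basis, so we have a Gröbner basis.
Inter-reduce: drop elements whose leading term is divisible by another's, tail-reduce, and make monic.
Reduced Gröbner basis: {p + 1, q + r, r² - r - 1}.
The reduced Gröbner basis of I + (h) is {p + 1, q + r, r² - r - 1} ≠ {1}, a proper ideal, so the enlarged system stays consistent: h is independent of I, with normal form 2q - r² - 2r + 1.

pq - p - 2q + 2r - 1 is independent of I; its normal form modulo I is 2q - r² - 2r + 1.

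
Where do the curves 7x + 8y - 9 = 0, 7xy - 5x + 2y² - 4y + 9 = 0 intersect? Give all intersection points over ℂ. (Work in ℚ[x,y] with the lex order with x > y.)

{(75/49, -3/14), (-1, 2)}

Compute a lex Gröbner basis by Buchberger's algorithm.
f_1 = 7x + 8y - 9, LT = x.
f_2 = 7xy - 5x + 2y² - 4y + 9, LT = xy.

S(f_1,f_2): lcm = xy. S = 5/7x + 6/7y² - 5/7y - 9/7.
  leading term x: subtract (5/49)·f_1 from 5/7x + 6/7y² - 5/7y - 9/7 → 6/7y² - 75/49y - 18/49
  leading term y²: no divisor's leading term divides it; move 6/7y² to the remainder.
  leading term y: no divisor's leading term divides it; move -75/49y to the remainder.
  leading term 1: no divisor's leading term divides it; move -18/49 to the remainder.
  remainder 6/7y² - 75/49y - 18/49 ≠ 0; add h_3 = 6/7y² - 75/49y - 18/49 to the basis.

The other S-polynomials (S(f_1,h_3), S(f_2,h_3)) all reduce to 0 modulo the current basis, so we have a Gröbner basis.
Inter-reduce: drop elements whose leading term is divisible by another's, tail-reduce, and make monic.
Reduced Gröbner basis: {x + 8/7y - 9/7, y² - 25/14y - 3/7}.

From the last basis element, y² - 25/14y - 3/7 = 0, so y takes values in {-3/14, 2}. Each choice, substituted upward through the basis, yields the corresponding point(s) of the solution set.
  y = -3/14: the earlier basis element becomes x - 75/49 = 0, giving x = 75/49 — point (75/49, -3/14).
  y = 2: the earlier basis element becomes x + 1 = 0, giving x = -1 — point (-1, 2).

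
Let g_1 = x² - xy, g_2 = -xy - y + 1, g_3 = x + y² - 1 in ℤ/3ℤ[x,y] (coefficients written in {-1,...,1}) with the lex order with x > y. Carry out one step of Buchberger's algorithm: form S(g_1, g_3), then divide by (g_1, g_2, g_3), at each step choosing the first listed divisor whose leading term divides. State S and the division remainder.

lcm(LM(g_1), LM(g_3)) = x².
S = (lcm/LT(g_1))·g_1 − (lcm/LT(g_3))·g_3 = -xy² - xy + x.
Reduce S modulo (g_1, g_2, g_3) in that order:
  leading term xy²: subtract (y)·g_2 from -xy² - xy + x → -xy + x + y² - y
  leading term xy: subtract (1)·g_2 from -xy + x + y² - y → x + y² - 1
  leading term x: subtract (1)·g_3 from x + y² - 1 → 0
The remainder is 0, so this S-polynomial contributes no new basis element.

S(g_1, g_3) = -xy² - xy + x; remainder on division = 0.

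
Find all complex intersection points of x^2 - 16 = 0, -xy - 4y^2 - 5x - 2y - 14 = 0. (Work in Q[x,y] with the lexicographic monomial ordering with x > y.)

Compute a lex Gröbner basis by Buchberger's algorithm.
f_1 = x^2 - 16, LT = x^2.
f_2 = -xy - 5x - 4y^2 - 2y - 14, LT = xy.

S(f_1,f_2): lcm = x^2y. S = -5x^2 - 4xy^2 - 2xy - 14x - 16y.
  leading term x^2: subtract (-5)·f_1 from -5x^2 - 4xy^2 - 2xy - 14x - 16y → -4xy^2 - 2xy - 14x - 16y - 80
  leading term xy^2: subtract (4y)·f_2 from -4xy^2 - 2xy - 14x - 16y - 80 → 18xy - 14x + 16y^3 + 8y^2 + 40y - 80
  leading term xy: subtract (-18)·f_2 from 18xy - 14x + 16y^3 + 8y^2 + 40y - 80 → -104x + 16y^3 - 64y^2 + 4y - 332
  leading term x: no divisor's leading term divides it; move -104x to the remainder.
  leading term y^3: no divisor's leading term divides it; move 16y^3 to the remainder.
  leading term y^2: no divisor's leading term divides it; move -64y^2 to the remainder.
  leading term y: no divisor's leading term divides it; move 4y to the remainder.
  leading term 1: no divisor's leading term divides it; move -332 to the remainder.
  remainder -104x + 16y^3 - 64y^2 + 4y - 332 ≠ 0; add h_3 = -104x + 16y^3 - 64y^2 + 4y - 332 to the basis.

S(f_1,h_3): lcm = x^2. S = 2/13xy^3 - 8/13xy^2 + 1/26xy - 83/26x - 16.
  leading term xy^3: subtract (-2/13y^2)·f_2 from 2/13xy^3 - 8/13xy^2 + 1/26xy - 83/26x - 16 → -18/13xy^2 + 1/26xy - 83/26x - 8/13y^4 - 4/13y^3 - 28/13y^2 - 16
  leading term xy^2: subtract (18/13y)·f_2 from -18/13xy^2 + 1/26xy - 83/26x - 8/13y^4 - 4/13y^3 - 28/13y^2 - 16 → 181/26xy - 83/26x - 8/13y^4 + 68/13y^3 + 8/13y^2 + 252/13y - 16
  leading term xy: subtract (-181/26)·f_2 from 181/26xy - 83/26x - 8/13y^4 + 68/13y^3 + 8/13y^2 + 252/13y - 16 → -38x - 8/13y^4 + 68/13y^3 - 354/13y^2 + 71/13y - 1475/13
  leading term x: subtract (19/52)·h_3 from -38x - 8/13y^4 + 68/13y^3 - 354/13y^2 + 71/13y - 1475/13 → -8/13y^4 - 8/13y^3 - 50/13y^2 + 4y + 102/13
  leading term y^4: no divisor's leading term divides it; move -8/13y^4 to the remainder.
  leading term y^3: no divisor's leading term divides it; move -8/13y^3 to the remainder.
  leading term y^2: no divisor's leading term divides it; move -50/13y^2 to the remainder.
  leading term y: no divisor's leading term divides it; move 4y to the remainder.
  leading term 1: no divisor's leading term divides it; move 102/13 to the remainder.
  remainder -8/13y^4 - 8/13y^3 - 50/13y^2 + 4y + 102/13 ≠ 0; add h_4 = -8/13y^4 - 8/13y^3 - 50/13y^2 + 4y + 102/13 to the basis.

S(f_2,h_3): lcm = xy. S = 5x + 2/13y^4 - 8/13y^3 + 105/26y^2 - 31/26y + 14.
  leading term x: subtract (-5/104)·h_3 from 5x + 2/13y^4 - 8/13y^3 + 105/26y^2 - 31/26y + 14 → 2/13y^4 + 2/13y^3 + 25/26y^2 - y - 51/26
  leading term y^4: subtract (-1/4)·h_4 from 2/13y^4 + 2/13y^3 + 25/26y^2 - y - 51/26 → 0
  remainder 0.

S(f_1,h_4): leading monomials are coprime, so the S-polynomial reduces to 0 (Buchberger's first criterion).
S(f_2,h_4): lcm = xy^4. S = 4xy^3 - 25/4xy^2 + 13/2xy + 51/4x + 4y^5 + 2y^4 + 14y^3.
  leading term xy^3: subtract (-4y^2)·f_2 from 4xy^3 - 25/4xy^2 + 13/2xy + 51/4x + 4y^5 + 2y^4 + 14y^3 → -105/4xy^2 + 13/2xy + 51/4x + 4y^5 - 14y^4 + 6y^3 - 56y^2
  leading term xy^2: subtract (105/4y)·f_2 from -105/4xy^2 + 13/2xy + 51/4x + 4y^5 - 14y^4 + 6y^3 - 56y^2 → 551/4xy + 51/4x + 4y^5 - 14y^4 + 111y^3 - 7/2y^2 + 735/2y
  leading term xy: subtract (-551/4)·f_2 from 551/4xy + 51/4x + 4y^5 - 14y^4 + 111y^3 - 7/2y^2 + 735/2y → -676x + 4y^5 - 14y^4 + 111y^3 - 1109/2y^2 + 92y - 3857/2
  leading term x: subtract (13/2)·h_3 from -676x + 4y^5 - 14y^4 + 111y^3 - 1109/2y^2 + 92y - 3857/2 → 4y^5 - 14y^4 + 7y^3 - 277/2y^2 + 66y + 459/2
  leading term y^5: subtract (-13/2y)·h_4 from 4y^5 - 14y^4 + 7y^3 - 277/2y^2 + 66y + 459/2 → -18y^4 - 18y^3 - 225/2y^2 + 117y + 459/2
  leading term y^4: subtract (117/4)·h_4 from -18y^4 - 18y^3 - 225/2y^2 + 117y + 459/2 → 0
  remainder 0.

S(h_3,h_4): leading monomials are coprime, so the S-polynomial reduces to 0 (Buchberger's first criterion).
Every S-polynomial of the final basis reduces to 0, so we have a Gröbner basis.
Inter-reduce: drop elements whose leading term is divisible by another's, tail-reduce, and make monic.
Reduced Gröbner basis: {x - 2/13y^3 + 8/13y^2 - 1/26y + 83/26, y^4 + y^3 + 25/4y^2 - 13/2y - 51/4}.

Since the basis is lex-ordered, y^4 + y^3 + 25/4y^2 - 13/2y - 51/4 is univariate in y. Its roots are {-1, 3/2, -3/4 - sqrt(127)*I/4, -3/4 + sqrt(127)*I/4}. Back-substituting each root into the other basis elements fixes the other coordinates.
  y = -1: the earlier basis element becomes x + 4 = 0, giving x = -4 — point (-4, -1).
  y = 3/2: the earlier basis element becomes x + 4 = 0, giving x = -4 — point (-4, 3/2).
  y = -3/4 - sqrt(127)*I/4: the earlier basis element becomes x - 4 = 0, giving x = 4 — point (4, -3/4 - sqrt(127)*I/4).
  y = -3/4 + sqrt(127)*I/4: the earlier basis element becomes x - 4 = 0, giving x = 4 — point (4, -3/4 + sqrt(127)*I/4).

{(-4, -1), (-4, 3/2), (4, -3/4 - sqrt(127)*I/4), (4, -3/4 + sqrt(127)*I/4)}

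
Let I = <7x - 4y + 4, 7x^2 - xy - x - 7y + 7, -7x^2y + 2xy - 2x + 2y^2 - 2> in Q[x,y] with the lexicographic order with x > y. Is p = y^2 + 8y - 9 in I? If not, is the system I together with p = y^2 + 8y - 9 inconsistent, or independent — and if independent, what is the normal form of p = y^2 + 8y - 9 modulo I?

First compute the reduced Gröbner basis of I by Buchberger's algorithm.
f_1 = 7x - 4y + 4, LT = x.
f_2 = 7x^2 - xy - x - 7y + 7, LT = x^2.
f_3 = -7x^2y + 2xy - 2x + 2y^2 - 2, LT = x^2y.

S(f_1,f_2): lcm = x^2. S = -3/7xy + 5/7x + y - 1.
  leading term xy: subtract (-3/49y)·f_1 from -3/7xy + 5/7x + y - 1 → 5/7x - 12/49y^2 + 61/49y - 1
  leading term x: subtract (5/49)·f_1 from 5/7x - 12/49y^2 + 61/49y - 1 → -12/49y^2 + 81/49y - 69/49
  leading term y^2: no divisor's leading term divides it; move -12/49y^2 to the remainder.
  leading term y: no divisor's leading term divides it; move 81/49y to the remainder.
  leading term 1: no divisor's leading term divides it; move -69/49 to the remainder.
  remainder -12/49y^2 + 81/49y - 69/49 ≠ 0; add h_4 = -12/49y^2 + 81/49y - 69/49 to the basis.

S(f_1,f_3): lcm = x^2y. S = -4/7xy^2 + 6/7xy - 2/7x + 2/7y^2 - 2/7.
  leading term xy^2: subtract (-4/49y^2)·f_1 from -4/7xy^2 + 6/7xy - 2/7x + 2/7y^2 - 2/7 → 6/7xy - 2/7x - 16/49y^3 + 30/49y^2 - 2/7
  leading term xy: subtract (6/49y)·f_1 from 6/7xy - 2/7x - 16/49y^3 + 30/49y^2 - 2/7 → -2/7x - 16/49y^3 + 54/49y^2 - 24/49y - 2/7
  leading term x: subtract (-2/49)·f_1 from -2/7x - 16/49y^3 + 54/49y^2 - 24/49y - 2/7 → -16/49y^3 + 54/49y^2 - 32/49y - 6/49
  leading term y^3: subtract (4/3y)·h_4 from -16/49y^3 + 54/49y^2 - 32/49y - 6/49 → -54/49y^2 + 60/49y - 6/49
  leading term y^2: subtract (9/2)·h_4 from -54/49y^2 + 60/49y - 6/49 → -87/14y + 87/14
  leading term y: no divisor's leading term divides it; move -87/14y to the remainder.
  leading term 1: no divisor's leading term divides it; move 87/14 to the remainder.
  remainder -87/14y + 87/14 ≠ 0; add h_5 = -87/14y + 87/14 to the basis.

The other S-polynomials (S(f_2,f_3), S(f_1,h_4), S(f_2,h_4), S(f_3,h_4), S(f_1,h_5), S(f_2,h_5), S(f_3,h_5), S(h_4,h_5)) all reduce to 0 modulo the current basis, so we have a Gröbner basis.
Inter-reduce: drop elements whose leading term is divisible by another's, tail-reduce, and make monic.
Reduced Gröbner basis: {x, y - 1}.
Label its elements g_1 = x, g_2 = y - 1.

Reduce p = y^2 + 8y - 9 modulo G:
  leading term y^2: subtract (y)·g_2 from y^2 + 8y - 9 → 9y - 9
  leading term y: subtract (9)·g_2 from 9y - 9 → 0
  normal form = 0.
Since the normal form is 0, p ∈ I.

y^2 + 8y - 9 lies in I (it reduces to 0).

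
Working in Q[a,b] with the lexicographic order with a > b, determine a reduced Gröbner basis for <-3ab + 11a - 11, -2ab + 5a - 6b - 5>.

G = {a + 18/7b - 1, b^2 - 73/18b}

The reduced Gröbner basis is the canonical form of the ideal for this ordering.

f_1 = -3ab + 11a - 11, LT = ab.
f_2 = -2ab + 5a - 6b - 5, LT = ab.

S(f_1,f_2): lcm = ab. S = -7/6a - 3b + 7/6.
  leading term a: no divisor's leading term divides it; move -7/6a to the remainder.
  leading term b: no divisor's leading term divides it; move -3b to the remainder.
  leading term 1: no divisor's leading term divides it; move 7/6 to the remainder.
  remainder -7/6a - 3b + 7/6 ≠ 0; add g_3 = -7/6a - 3b + 7/6 to the basis.

S(f_1,g_3): lcm = ab. S = -11/3a - 18/7b^2 + b + 11/3.
  leading term a: subtract (22/7)·g_3 from -11/3a - 18/7b^2 + b + 11/3 → -18/7b^2 + 73/7b
  leading term b^2: no divisor's leading term divides it; move -18/7b^2 to the remainder.
  leading term b: no divisor's leading term divides it; move 73/7b to the remainder.
  remainder -18/7b^2 + 73/7b ≠ 0; add g_4 = -18/7b^2 + 73/7b to the basis.

The other S-polynomials (S(f_2,g_3), S(f_1,g_4), S(f_2,g_4), S(g_3,g_4)) all reduce to 0 modulo the current basis, so we have a Gröbner basis.
Inter-reduce: drop elements whose leading term is divisible by another's, tail-reduce, and make monic.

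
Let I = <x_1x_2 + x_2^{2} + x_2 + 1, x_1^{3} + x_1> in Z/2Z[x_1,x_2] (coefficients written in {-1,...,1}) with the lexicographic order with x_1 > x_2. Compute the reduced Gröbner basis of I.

f_1 = x_1x_2 + x_2^{2} + x_2 + 1, LT = x_1x_2.
f_2 = x_1^{3} + x_1, LT = x_1^{3}.

S(f_1,f_2): lcm = x_1^{3}x_2. S = x_1^{2}x_2^{2} + x_1^{2}x_2 + x_1^{2} + x_1x_2.
  reduce S modulo (f_1, f_2):
  remainder x_1^{2} + x_1 + x_2^{4} + x_2^{3} + x_2 + 1 ≠ 0; add g_3 = x_1^{2} + x_1 + x_2^{4} + x_2^{3} + x_2 + 1 to the basis.

S(f_1,g_3): lcm = x_1^{2}x_2. S = x_1x_2^{2} + x_1 + x_2^{5} + x_2^{4} + x_2^{2} + x_2.
  reduce S modulo (f_1, f_2, g_3):
  remainder x_1 + x_2^{5} + x_2^{4} + x_2^{3} ≠ 0; add g_4 = x_1 + x_2^{5} + x_2^{4} + x_2^{3} to the basis.

S(f_1,g_4): lcm = x_1x_2. S = x_2^{6} + x_2^{5} + x_2^{4} + x_2^{2} + x_2 + 1.
  reduce S modulo (f_1, f_2, g_3, g_4):
  remainder x_2^{6} + x_2^{5} + x_2^{4} + x_2^{2} + x_2 + 1 ≠ 0; add g_5 = x_2^{6} + x_2^{5} + x_2^{4} + x_2^{2} + x_2 + 1 to the basis.

The other S-polynomials (S(f_2,g_3), S(f_2,g_4), S(g_3,g_4), S(f_1,g_5), S(f_2,g_5), S(g_3,g_5), S(g_4,g_5)) all reduce to 0 modulo the current basis, so we have a Gröbner basis.
Inter-reduce: drop elements whose leading term is divisible by another's, tail-reduce, and make monic.

G = {x_1 + x_2^{5} + x_2^{4} + x_2^{3}, x_2^{6} + x_2^{5} + x_2^{4} + x_2^{2} + x_2 + 1}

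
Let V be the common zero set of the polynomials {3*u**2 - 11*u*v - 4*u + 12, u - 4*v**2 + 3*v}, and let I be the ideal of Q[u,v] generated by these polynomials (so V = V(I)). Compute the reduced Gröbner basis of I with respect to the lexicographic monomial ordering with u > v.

Buchberger's algorithm terminates because the ascending chain of leading-term ideals stabilizes.

f_1 = 3*u**2 - 11*u*v - 4*u + 12, LT = u**2.
f_2 = u - 4*v**2 + 3*v, LT = u.

S(f_1,f_2): lcm = u**2. S = 4*u*v**2 - 20/3*u*v - 4/3*u + 4.
  reduce S modulo (f_1, f_2):
  remainder 16*v**4 - 116/3*v**3 + 44/3*v**2 + 4*v + 4 ≠ 0; add g_3 = 16*v**4 - 116/3*v**3 + 44/3*v**2 + 4*v + 4 to the basis.

The other S-polynomials (S(f_1,g_3), S(f_2,g_3)) all reduce to 0 modulo the current basis, so we have a Gröbner basis.
Inter-reduce: drop elements whose leading term is divisible by another's, tail-reduce, and make monic.

G = {u - 4*v**2 + 3*v, v**4 - 29/12*v**3 + 11/12*v**2 + 1/4*v + 1/4}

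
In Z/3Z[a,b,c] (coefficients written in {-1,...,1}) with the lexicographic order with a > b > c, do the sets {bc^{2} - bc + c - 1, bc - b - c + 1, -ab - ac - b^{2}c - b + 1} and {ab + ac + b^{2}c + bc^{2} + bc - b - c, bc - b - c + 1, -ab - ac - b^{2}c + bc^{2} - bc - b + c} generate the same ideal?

For a fixed monomial order, each ideal has a unique reduced Gröbner basis; comparing bases decides equality.
Buchberger on the first generating set:
f_1 = bc^{2} - bc + c - 1, LT = bc^{2}.
f_2 = bc - b - c + 1, LT = bc.
f_3 = -ab - ac - b^{2}c - b + 1, LT = ab.

S(f_1,f_2): lcm = bc^{2}. S = c^{2} - 1.
  leading term c^{2}: no divisor's leading term divides it; move c^{2} to the remainder.
  leading term 1: no divisor's leading term divides it; move -1 to the remainder.
  remainder c^{2} - 1 ≠ 0; add g_4 = c^{2} - 1 to the basis.

S(f_2,f_3): lcm = abc. S = -ab - ac^{2} - ac + a - b^{2}c^{2} - bc + c.
  leading term ab: subtract (1)·f_3 from -ab - ac^{2} - ac + a - b^{2}c^{2} - bc + c → -ac^{2} + a - b^{2}c^{2} + b^{2}c - bc + b + c - 1
  leading term ac^{2}: subtract (-a)·g_4 from -ac^{2} + a - b^{2}c^{2} + b^{2}c - bc + b + c - 1 → -b^{2}c^{2} + b^{2}c - bc + b + c - 1
  leading term b^{2}c^{2}: subtract (-b)·f_1 from -b^{2}c^{2} + b^{2}c - bc + b + c - 1 → c - 1
  leading term c: no divisor's leading term divides it; move c to the remainder.
  leading term 1: no divisor's leading term divides it; move -1 to the remainder.
  remainder c - 1 ≠ 0; add g_5 = c - 1 to the basis.

The other S-polynomials (S(f_1,f_3), S(f_1,g_4), S(f_2,g_4), S(f_3,g_4), S(f_1,g_5), S(f_2,g_5), S(f_3,g_5), S(g_4,g_5)) all reduce to 0 modulo the current basis, so we have a Gröbner basis.
Inter-reduce: drop elements whose leading term is divisible by another's, tail-reduce, and make monic.
Reduced Gröbner basis: {ab + a + b^{2} + b - 1, c - 1}.

Buchberger on the second generating set:
h_1 = ab + ac + b^{2}c + bc^{2} + bc - b - c, LT = ab.
h_2 = bc - b - c + 1, LT = bc.
h_3 = -ab - ac - b^{2}c + bc^{2} - bc - b + c, LT = ab.

S(h_1,h_2): lcm = abc. S = ab + ac^{2} + ac - a + b^{2}c^{2} + bc^{3} + bc^{2} - bc - c^{2}.
  leading term ab: subtract (1)·h_1 from ab + ac^{2} + ac - a + b^{2}c^{2} + bc^{3} + bc^{2} - bc - c^{2} → ac^{2} - a + b^{2}c^{2} - b^{2}c + bc^{3} + bc + b - c^{2} + c
  leading term ac^{2}: no divisor's leading term divides it; move ac^{2} to the remainder.
  leading term a: no divisor's leading term divides it; move -a to the remainder.
  leading term b^{2}c^{2}: subtract (bc)·h_2 from b^{2}c^{2} - b^{2}c + bc^{3} + bc + b - c^{2} + c → bc^{3} + bc^{2} + b - c^{2} + c
  leading term bc^{3}: subtract (c^{2})·h_2 from bc^{3} + bc^{2} + b - c^{2} + c → -bc^{2} + b + c^{3} + c^{2} + c
  leading term bc^{2}: subtract (-c)·h_2 from -bc^{2} + b + c^{3} + c^{2} + c → -bc + b + c^{3} - c
  leading term bc: subtract (-1)·h_2 from -bc + b + c^{3} - c → c^{3} + c + 1
  leading term c^{3}: no divisor's leading term divides it; move c^{3} to the remainder.
  leading term c: no divisor's leading term divides it; move c to the remainder.
  leading term 1: no divisor's leading term divides it; move 1 to the remainder.
  remainder ac^{2} - a + c^{3} + c + 1 ≠ 0; add k_4 = ac^{2} - a + c^{3} + c + 1 to the basis.

S(h_1,h_3): lcm = ab. S = -bc^{2} + b.
  leading term bc^{2}: subtract (-c)·h_2 from -bc^{2} + b → -bc + b - c^{2} + c
  leading term bc: subtract (-1)·h_2 from -bc + b - c^{2} + c → -c^{2} + 1
  leading term c^{2}: no divisor's leading term divides it; move -c^{2} to the remainder.
  leading term 1: no divisor's leading term divides it; move 1 to the remainder.
  remainder -c^{2} + 1 ≠ 0; add k_5 = -c^{2} + 1 to the basis.

S(k_4,k_5): lcm = ac^{2}. S = c^{3} + c + 1.
  leading term c^{3}: subtract (-c)·k_5 from c^{3} + c + 1 → -c + 1
  leading term c: no divisor's leading term divides it; move -c to the remainder.
  leading term 1: no divisor's leading term divides it; move 1 to the remainder.
  remainder -c + 1 ≠ 0; add k_6 = -c + 1 to the basis.

The other S-polynomials (S(h_2,h_3), S(h_1,k_4), S(h_2,k_4), S(h_3,k_4), S(h_1,k_5), S(h_2,k_5), S(h_3,k_5), S(h_1,k_6), S(h_2,k_6), S(h_3,k_6), S(k_4,k_6), S(k_5,k_6)) all reduce to 0 modulo the current basis, so we have a Gröbner basis.
Inter-reduce: drop elements whose leading term is divisible by another's, tail-reduce, and make monic.
Reduced Gröbner basis: {ab + a + b^{2} + b - 1, c - 1}.

Same reduced basis, so the two generating sets span the same ideal.

Yes, the ideals are equal.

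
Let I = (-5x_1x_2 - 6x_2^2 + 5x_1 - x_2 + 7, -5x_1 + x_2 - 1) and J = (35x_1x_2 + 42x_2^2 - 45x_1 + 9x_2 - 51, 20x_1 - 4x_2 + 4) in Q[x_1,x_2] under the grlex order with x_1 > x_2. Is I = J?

Yes, the ideals are equal.

Two ideals are equal iff their reduced Gröbner bases coincide (the reduced basis is unique for a fixed ordering).
Buchberger on the first generating set:
f_1 = -5x_1x_2 - 6x_2^2 + 5x_1 - x_2 + 7, LT = x_1x_2.
f_2 = -5x_1 + x_2 - 1, LT = x_1.

S(f_1,f_2): lcm = x_1x_2. S = 7/5x_2^2 - x_1 - 7/5.
  leading term x_2^2: no divisor's leading term divides it; move 7/5x_2^2 to the remainder.
  leading term x_1: subtract (1/5)·f_2 from -x_1 - 7/5 → -1/5x_2 - 6/5
  leading term x_2: no divisor's leading term divides it; move -1/5x_2 to the remainder.
  leading term 1: no divisor's leading term divides it; move -6/5 to the remainder.
  remainder 7/5x_2^2 - 1/5x_2 - 6/5 ≠ 0; add g_3 = 7/5x_2^2 - 1/5x_2 - 6/5 to the basis.

The other S-polynomials (S(f_1,g_3), S(f_2,g_3)) all reduce to 0 modulo the current basis, so we have a Gröbner basis.
Inter-reduce: drop elements whose leading term is divisible by another's, tail-reduce, and make monic.
Reduced Gröbner basis: {x_2^2 - 1/7x_2 - 6/7, x_1 - 1/5x_2 + 1/5}.

Buchberger on the second generating set:
h_1 = 35x_1x_2 + 42x_2^2 - 45x_1 + 9x_2 - 51, LT = x_1x_2.
h_2 = 20x_1 - 4x_2 + 4, LT = x_1.

S(h_1,h_2): lcm = x_1x_2. S = 7/5x_2^2 - 9/7x_1 + 2/35x_2 - 51/35.
  leading term x_2^2: no divisor's leading term divides it; move 7/5x_2^2 to the remainder.
  leading term x_1: subtract (-9/140)·h_2 from -9/7x_1 + 2/35x_2 - 51/35 → -1/5x_2 - 6/5
  leading term x_2: no divisor's leading term divides it; move -1/5x_2 to the remainder.
  leading term 1: no divisor's leading term divides it; move -6/5 to the remainder.
  remainder 7/5x_2^2 - 1/5x_2 - 6/5 ≠ 0; add k_3 = 7/5x_2^2 - 1/5x_2 - 6/5 to the basis.

The other S-polynomials (S(h_1,k_3), S(h_2,k_3)) all reduce to 0 modulo the current basis, so we have a Gröbner basis.
Inter-reduce: drop elements whose leading term is divisible by another's, tail-reduce, and make monic.
Reduced Gröbner basis: {x_2^2 - 1/7x_2 - 6/7, x_1 - 1/5x_2 + 1/5}.

These coincide, so the ideals are equal.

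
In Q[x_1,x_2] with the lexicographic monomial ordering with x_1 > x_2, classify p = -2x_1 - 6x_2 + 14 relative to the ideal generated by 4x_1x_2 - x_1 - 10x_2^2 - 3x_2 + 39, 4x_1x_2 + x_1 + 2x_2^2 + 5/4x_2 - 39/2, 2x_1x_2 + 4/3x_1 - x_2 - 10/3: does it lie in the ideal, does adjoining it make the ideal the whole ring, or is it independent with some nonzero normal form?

First compute the reduced Gröbner basis of I by Buchberger's algorithm.
f_1 = 4x_1x_2 - x_1 - 10x_2^2 - 3x_2 + 39, LT = x_1x_2.
f_2 = 4x_1x_2 + x_1 + 2x_2^2 + 5/4x_2 - 39/2, LT = x_1x_2.
f_3 = 2x_1x_2 + 4/3x_1 - x_2 - 10/3, LT = x_1x_2.

S(f_1,f_2): lcm = x_1x_2. S = -1/2x_1 - 3x_2^2 - 17/16x_2 + 117/8.
  reduce S modulo (f_1, f_2, f_3):
  remainder -1/2x_1 - 3x_2^2 - 17/16x_2 + 117/8 ≠ 0; add h_4 = -1/2x_1 - 3x_2^2 - 17/16x_2 + 117/8 to the basis.

S(f_1,f_3): lcm = x_1x_2. S = -11/12x_1 - 5/2x_2^2 - 1/4x_2 + 137/12.
  reduce S modulo (f_1, f_2, f_3, h_4):
  remainder 3x_2^2 + 163/96x_2 - 739/48 ≠ 0; add h_5 = 3x_2^2 + 163/96x_2 - 739/48 to the basis.

S(f_1,h_4): lcm = x_1x_2. S = -1/4x_1 - 6x_2^3 - 37/8x_2^2 + 57/2x_2 + 39/4.
  reduce S modulo (f_1, f_2, f_3, h_4, h_5):
  remainder -26455/13824x_2 + 26455/6912 ≠ 0; add h_6 = -26455/13824x_2 + 26455/6912 to the basis.

The other S-polynomials (S(f_2,f_3), S(f_2,h_4), S(f_3,h_4), S(f_1,h_5), S(f_2,h_5), S(f_3,h_5), S(h_4,h_5), S(f_1,h_6), S(f_2,h_6), S(f_3,h_6), S(h_4,h_6), S(h_5,h_6)) all reduce to 0 modulo the current basis, so we have a Gröbner basis.
Inter-reduce: drop elements whose leading term is divisible by another's, tail-reduce, and make monic.
Reduced Gröbner basis: {x_1 - 1, x_2 - 2}.
Label its elements g_1 = x_1 - 1, g_2 = x_2 - 2.

Reduce p = -2x_1 - 6x_2 + 14 modulo G:
  leading term x_1: subtract (-2)·g_1 from -2x_1 - 6x_2 + 14 → -6x_2 + 12
  leading term x_2: subtract (-6)·g_2 from -6x_2 + 12 → 0
  normal form = 0.
Since the normal form is 0, p ∈ I.

-2x_1 - 6x_2 + 14 lies in I (it reduces to 0).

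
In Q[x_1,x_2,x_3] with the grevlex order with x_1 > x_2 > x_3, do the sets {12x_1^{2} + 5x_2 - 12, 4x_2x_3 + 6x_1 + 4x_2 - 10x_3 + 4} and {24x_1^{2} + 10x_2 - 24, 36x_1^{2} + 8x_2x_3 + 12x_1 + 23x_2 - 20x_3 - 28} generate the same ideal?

Equality of ideals is decidable: compute both reduced Gröbner bases (unique for the ordering) and check whether they agree.
Buchberger on the first generating set:
f_1 = 12x_1^{2} + 5x_2 - 12, LT = x_1^{2}.
f_2 = 4x_2x_3 + 6x_1 + 4x_2 - 10x_3 + 4, LT = x_2x_3.

S(f_1,f_2): leading monomials are coprime, so the S-polynomial reduces to 0 (Buchberger's first criterion).
Every S-polynomial of the final basis reduces to 0, so we have a Gröbner basis.
Inter-reduce: drop elements whose leading term is divisible by another's, tail-reduce, and make monic.
Reduced Gröbner basis: {x_1^{2} + \tfrac{5}{12}x_2 - 1, x_2x_3 + \tfrac{3}{2}x_1 + x_2 - \tfrac{5}{2}x_3 + 1}.

Buchberger on the second generating set:
h_1 = 24x_1^{2} + 10x_2 - 24, LT = x_1^{2}.
h_2 = 36x_1^{2} + 8x_2x_3 + 12x_1 + 23x_2 - 20x_3 - 28, LT = x_1^{2}.

S(h_1,h_2): lcm = x_1^{2}. S = -\tfrac{2}{9}x_2x_3 - \tfrac{1}{3}x_1 - \tfrac{2}{9}x_2 + \tfrac{5}{9}x_3 - \tfrac{2}{9}.
  leading term x_2x_3: no divisor's leading term divides it; move -\tfrac{2}{9}x_2x_3 to the remainder.
  leading term x_1: no divisor's leading term divides it; move -\tfrac{1}{3}x_1 to the remainder.
  leading term x_2: no divisor's leading term divides it; move -\tfrac{2}{9}x_2 to the remainder.
  leading term x_3: no divisor's leading term divides it; move \tfrac{5}{9}x_3 to the remainder.
  leading term 1: no divisor's leading term divides it; move -\tfrac{2}{9} to the remainder.
  remainder -\tfrac{2}{9}x_2x_3 - \tfrac{1}{3}x_1 - \tfrac{2}{9}x_2 + \tfrac{5}{9}x_3 - \tfrac{2}{9} ≠ 0; add k_3 = -\tfrac{2}{9}x_2x_3 - \tfrac{1}{3}x_1 - \tfrac{2}{9}x_2 + \tfrac{5}{9}x_3 - \tfrac{2}{9} to the basis.

S(h_1,k_3): leading monomials are coprime, so the S-polynomial reduces to 0 (Buchberger's first criterion).
S(h_2,k_3): leading monomials are coprime, so the S-polynomial reduces to 0 (Buchberger's first criterion).
Every S-polynomial of the final basis reduces to 0, so we have a Gröbner basis.
Inter-reduce: drop elements whose leading term is divisible by another's, tail-reduce, and make monic.
Reduced Gröbner basis: {x_1^{2} + \tfrac{5}{12}x_2 - 1, x_2x_3 + \tfrac{3}{2}x_1 + x_2 - \tfrac{5}{2}x_3 + 1}.

Same reduced basis, so the two generating sets span the same ideal.

Yes, the ideals are equal.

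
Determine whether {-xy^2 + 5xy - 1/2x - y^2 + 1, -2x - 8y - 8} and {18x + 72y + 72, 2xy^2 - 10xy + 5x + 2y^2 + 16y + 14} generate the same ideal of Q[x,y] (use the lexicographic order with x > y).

Equality of ideals is decidable: compute both reduced Gröbner bases (unique for the ordering) and check whether they agree.
Buchberger on the first generating set:
f_1 = -xy^2 + 5xy - 1/2x - y^2 + 1, LT = xy^2.
f_2 = -2x - 8y - 8, LT = x.

S(f_1,f_2): lcm = xy^2. S = -5xy + 1/2x - 4y^3 - 3y^2 - 1.
  leading term xy: subtract (5/2y)·f_2 from -5xy + 1/2x - 4y^3 - 3y^2 - 1 → 1/2x - 4y^3 + 17y^2 + 20y - 1
  leading term x: subtract (-1/4)·f_2 from 1/2x - 4y^3 + 17y^2 + 20y - 1 → -4y^3 + 17y^2 + 18y - 3
  leading term y^3: no divisor's leading term divides it; move -4y^3 to the remainder.
  leading term y^2: no divisor's leading term divides it; move 17y^2 to the remainder.
  leading term y: no divisor's leading term divides it; move 18y to the remainder.
  leading term 1: no divisor's leading term divides it; move -3 to the remainder.
  remainder -4y^3 + 17y^2 + 18y - 3 ≠ 0; add g_3 = -4y^3 + 17y^2 + 18y - 3 to the basis.

S(f_1,g_3): lcm = xy^3. S = -3/4xy^2 + 5xy - 3/4x + y^3 - y.
  leading term xy^2: subtract (3/4)·f_1 from -3/4xy^2 + 5xy - 3/4x + y^3 - y → 5/4xy - 3/8x + y^3 + 3/4y^2 - y - 3/4
  leading term xy: subtract (-5/8y)·f_2 from 5/4xy - 3/8x + y^3 + 3/4y^2 - y - 3/4 → -3/8x + y^3 - 17/4y^2 - 6y - 3/4
  leading term x: subtract (3/16)·f_2 from -3/8x + y^3 - 17/4y^2 - 6y - 3/4 → y^3 - 17/4y^2 - 9/2y + 3/4
  leading term y^3: subtract (-1/4)·g_3 from y^3 - 17/4y^2 - 9/2y + 3/4 → 0
  remainder 0.

S(f_2,g_3): leading monomials are coprime, so the S-polynomial reduces to 0 (Buchberger's first criterion).
Every S-polynomial of the final basis reduces to 0, so we have a Gröbner basis.
Inter-reduce: drop elements whose leading term is divisible by another's, tail-reduce, and make monic.
Reduced Gröbner basis: {x + 4y + 4, y^3 - 17/4y^2 - 9/2y + 3/4}.

Buchberger on the second generating set:
h_1 = 18x + 72y + 72, LT = x.
h_2 = 2xy^2 - 10xy + 5x + 2y^2 + 16y + 14, LT = xy^2.

S(h_1,h_2): lcm = xy^2. S = 5xy - 5/2x + 4y^3 + 3y^2 - 8y - 7.
  leading term xy: subtract (5/18y)·h_1 from 5xy - 5/2x + 4y^3 + 3y^2 - 8y - 7 → -5/2x + 4y^3 - 17y^2 - 28y - 7
  leading term x: subtract (-5/36)·h_1 from -5/2x + 4y^3 - 17y^2 - 28y - 7 → 4y^3 - 17y^2 - 18y + 3
  leading term y^3: no divisor's leading term divides it; move 4y^3 to the remainder.
  leading term y^2: no divisor's leading term divides it; move -17y^2 to the remainder.
  leading term y: no divisor's leading term divides it; move -18y to the remainder.
  leading term 1: no divisor's leading term divides it; move 3 to the remainder.
  remainder 4y^3 - 17y^2 - 18y + 3 ≠ 0; add k_3 = 4y^3 - 17y^2 - 18y + 3 to the basis.

S(h_1,k_3): leading monomials are coprime, so the S-polynomial reduces to 0 (Buchberger's first criterion).
S(h_2,k_3): lcm = xy^3. S = -3/4xy^2 + 7xy - 3/4x + y^3 + 8y^2 + 7y.
  leading term xy^2: subtract (-1/24y^2)·h_1 from -3/4xy^2 + 7xy - 3/4x + y^3 + 8y^2 + 7y → 7xy - 3/4x + 4y^3 + 11y^2 + 7y
  leading term xy: subtract (7/18y)·h_1 from 7xy - 3/4x + 4y^3 + 11y^2 + 7y → -3/4x + 4y^3 - 17y^2 - 21y
  leading term x: subtract (-1/24)·h_1 from -3/4x + 4y^3 - 17y^2 - 21y → 4y^3 - 17y^2 - 18y + 3
  leading term y^3: subtract (1)·k_3 from 4y^3 - 17y^2 - 18y + 3 → 0
  remainder 0.

Every S-polynomial of the final basis reduces to 0, so we have a Gröbner basis.
Inter-reduce: drop elements whose leading term is divisible by another's, tail-reduce, and make monic.
Reduced Gröbner basis: {x + 4y + 4, y^3 - 17/4y^2 - 9/2y + 3/4}.

These coincide, so the ideals are equal.

Yes, the ideals are equal.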